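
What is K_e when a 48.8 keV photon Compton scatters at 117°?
5.9499 keV

By energy conservation: K_e = E_initial - E_final

First find the scattered photon energy:
Initial wavelength: λ = hc/E = 25.4066 pm
Compton shift: Δλ = λ_C(1 - cos(117°)) = 3.5278 pm
Final wavelength: λ' = 25.4066 + 3.5278 = 28.9344 pm
Final photon energy: E' = hc/λ' = 42.8501 keV

Electron kinetic energy:
K_e = E - E' = 48.8000 - 42.8501 = 5.9499 keV

(Intermediate values are shown rounded; full precision is carried through to the final answer.)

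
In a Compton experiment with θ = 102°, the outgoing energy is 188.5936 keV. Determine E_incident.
340.3001 keV

Convert final energy to wavelength (hc ≈ 1239.842 keV·pm):
λ' = hc/E' = 1239.842 / 188.5936 = 6.5741 pm

Calculate the Compton shift:
Δλ = λ_C(1 - cos(102°))
Δλ = 2.4263 × (1 - cos(102°))
Δλ = 2.9308 pm

Initial wavelength:
λ = λ' - Δλ = 6.5741 - 2.9308 = 3.6434 pm

Initial energy:
E = hc/λ = 1239.842 / 3.6434 = 340.3001 keV

(Intermediate values are shown rounded; full precision is carried through to the final answer.)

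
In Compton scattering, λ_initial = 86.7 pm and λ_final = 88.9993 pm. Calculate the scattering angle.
87.00°

First find the wavelength shift:
Δλ = λ' - λ = 88.9993 - 86.7 = 2.2993 pm

Using Δλ = λ_C(1 - cos θ), with λ_C = h/(m_e·c) ≈ 2.42631024 pm:
cos θ = 1 - Δλ/λ_C
cos θ = 1 - 2.2993/2.42631024
cos θ = 0.052347

θ = arccos(0.052347)
θ = 87.00°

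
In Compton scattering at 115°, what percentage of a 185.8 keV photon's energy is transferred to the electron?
0.3409 (or 34.09%)

Calculate initial and final photon energies:

Initial: E₀ = 185.8 keV → λ₀ = 6.6730 pm
Compton shift: Δλ = 3.4517 pm
Final wavelength: λ' = 10.1247 pm
Final energy: E' = 122.4571 keV

Fractional energy loss:
(E₀ - E')/E₀ = (185.8000 - 122.4571)/185.8000
= 63.3429/185.8000
= 0.3409
= 34.09%

(Intermediate values are shown rounded; full precision is carried through to the final answer.)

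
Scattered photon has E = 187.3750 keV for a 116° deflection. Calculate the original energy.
396.4998 keV

Convert final energy to wavelength (hc ≈ 1239.842 keV·pm):
λ' = hc/E' = 1239.842 / 187.3750 = 6.6169 pm

Calculate the Compton shift:
Δλ = λ_C(1 - cos(116°))
Δλ = 2.4263 × (1 - cos(116°))
Δλ = 3.4899 pm

Initial wavelength:
λ = λ' - Δλ = 6.6169 - 3.4899 = 3.1270 pm

Initial energy:
E = hc/λ = 1239.842 / 3.1270 = 396.4998 keV

(Intermediate values are shown rounded; full precision is carried through to the final answer.)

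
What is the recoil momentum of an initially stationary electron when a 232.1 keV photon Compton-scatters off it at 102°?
1.6104e-22 kg·m/s

The electron is initially at rest, so by conservation of momentum:
p⃗_e = p⃗₀ − p⃗'  (incident photon momentum minus scattered photon momentum)

Photon momentum magnitudes (p = h/λ = E/c):
λ₀ = hc/E₀ = 5.3418 pm → p₀ = h/λ₀ = 1.2404e-22 kg·m/s
Δλ = λ_C(1 − cos 102°) = 2.9308 pm
λ' = 8.2726 pm → p' = h/λ' = 8.0096e-23 kg·m/s

The scattered photon makes angle θ = 102° with the incident direction, so by the law of cosines:
|p⃗_e|² = p₀² + p'² − 2p₀p'cos θ
|p⃗_e|² = (1.2404e-22)² + (8.0096e-23)² − 2·1.2404e-22·8.0096e-23·cos(102°)
|p⃗_e| = 1.6104e-22 kg·m/s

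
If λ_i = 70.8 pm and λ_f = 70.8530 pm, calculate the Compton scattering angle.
12.00°

First find the wavelength shift:
Δλ = λ' - λ = 70.8530 - 70.8 = 0.0530 pm

Using Δλ = λ_C(1 - cos θ), with λ_C = h/(m_e·c) ≈ 2.42631024 pm:
cos θ = 1 - Δλ/λ_C
cos θ = 1 - 0.0530/2.42631024
cos θ = 0.978156

θ = arccos(0.978156)
θ = 12.00°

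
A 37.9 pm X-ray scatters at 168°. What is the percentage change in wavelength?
12.6639%

Calculate the Compton shift:
Δλ = λ_C(1 - cos(168°))
Δλ = 2.4263 × (1 - cos(168°))
Δλ = 2.4263 × 1.9781
Δλ = 4.7996 pm

Percentage change:
(Δλ/λ₀) × 100 = (4.7996/37.9) × 100
= 12.6639%

(Intermediate values are shown rounded; full precision is carried through to the final answer.)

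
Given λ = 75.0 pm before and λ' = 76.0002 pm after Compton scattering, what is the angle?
54.00°

First find the wavelength shift:
Δλ = λ' - λ = 76.0002 - 75.0 = 1.0002 pm

Using Δλ = λ_C(1 - cos θ), with λ_C = h/(m_e·c) ≈ 2.42631024 pm:
cos θ = 1 - Δλ/λ_C
cos θ = 1 - 1.0002/2.42631024
cos θ = 0.587769

θ = arccos(0.587769)
θ = 54.00°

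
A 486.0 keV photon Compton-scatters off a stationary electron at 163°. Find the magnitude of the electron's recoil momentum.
3.4758e-22 kg·m/s

The electron is initially at rest, so by conservation of momentum:
p⃗_e = p⃗₀ − p⃗'  (incident photon momentum minus scattered photon momentum)

Photon momentum magnitudes (p = h/λ = E/c):
λ₀ = hc/E₀ = 2.5511 pm → p₀ = h/λ₀ = 2.5973e-22 kg·m/s
Δλ = λ_C(1 − cos 163°) = 4.7466 pm
λ' = 7.2977 pm → p' = h/λ' = 9.0796e-23 kg·m/s

The scattered photon makes angle θ = 163° with the incident direction, so by the law of cosines:
|p⃗_e|² = p₀² + p'² − 2p₀p'cos θ
|p⃗_e|² = (2.5973e-22)² + (9.0796e-23)² − 2·2.5973e-22·9.0796e-23·cos(163°)
|p⃗_e| = 3.4758e-22 kg·m/s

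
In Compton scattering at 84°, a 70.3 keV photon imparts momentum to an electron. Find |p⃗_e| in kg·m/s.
4.7620e-23 kg·m/s

The electron is initially at rest, so by conservation of momentum:
p⃗_e = p⃗₀ − p⃗'  (incident photon momentum minus scattered photon momentum)

Photon momentum magnitudes (p = h/λ = E/c):
λ₀ = hc/E₀ = 17.6364 pm → p₀ = h/λ₀ = 3.7570e-23 kg·m/s
Δλ = λ_C(1 − cos 84°) = 2.1727 pm
λ' = 19.8091 pm → p' = h/λ' = 3.3450e-23 kg·m/s

The scattered photon makes angle θ = 84° with the incident direction, so by the law of cosines:
|p⃗_e|² = p₀² + p'² − 2p₀p'cos θ
|p⃗_e|² = (3.7570e-23)² + (3.3450e-23)² − 2·3.7570e-23·3.3450e-23·cos(84°)
|p⃗_e| = 4.7620e-23 kg·m/s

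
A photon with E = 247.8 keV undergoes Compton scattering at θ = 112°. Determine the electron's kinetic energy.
99.1133 keV

By energy conservation: K_e = E_initial - E_final

First find the scattered photon energy:
Initial wavelength: λ = hc/E = 5.0034 pm
Compton shift: Δλ = λ_C(1 - cos(112°)) = 3.3352 pm
Final wavelength: λ' = 5.0034 + 3.3352 = 8.3386 pm
Final photon energy: E' = hc/λ' = 148.6867 keV

Electron kinetic energy:
K_e = E - E' = 247.8000 - 148.6867 = 99.1133 keV

(Intermediate values are shown rounded; full precision is carried through to the final answer.)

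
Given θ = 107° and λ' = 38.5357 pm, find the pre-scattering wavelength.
35.4000 pm

From λ' = λ + Δλ, we have λ = λ' - Δλ

First calculate the Compton shift:
Δλ = λ_C(1 - cos θ)
Δλ = 2.4263 × (1 - cos(107°))
Δλ = 2.4263 × 1.2924
Δλ = 3.1357 pm

Initial wavelength:
λ = λ' - Δλ
λ = 38.5357 - 3.1357
λ = 35.4000 pm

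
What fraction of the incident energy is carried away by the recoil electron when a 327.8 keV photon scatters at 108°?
0.4564 (or 45.64%)

Calculate initial and final photon energies:

Initial: E₀ = 327.8 keV → λ₀ = 3.7823 pm
Compton shift: Δλ = 3.1761 pm
Final wavelength: λ' = 6.9584 pm
Final energy: E' = 178.1793 keV

Fractional energy loss:
(E₀ - E')/E₀ = (327.8000 - 178.1793)/327.8000
= 149.6207/327.8000
= 0.4564
= 45.64%

(Intermediate values are shown rounded; full precision is carried through to the final answer.)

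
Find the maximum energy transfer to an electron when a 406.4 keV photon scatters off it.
249.5257 keV

Maximum energy transfer occurs at θ = 180° (backscattering).

Initial photon: E₀ = 406.4 keV → λ₀ = 3.0508 pm

Maximum Compton shift (at 180°):
Δλ_max = 2λ_C = 2 × 2.4263 = 4.8526 pm

Final wavelength:
λ' = 3.0508 + 4.8526 = 7.9034 pm

Minimum photon energy (maximum energy to electron):
E'_min = hc/λ' = 156.8743 keV

Maximum electron kinetic energy:
K_max = E₀ - E'_min = 406.4000 - 156.8743 = 249.5257 keV

(Intermediate values are shown rounded; full precision is carried through to the final answer.)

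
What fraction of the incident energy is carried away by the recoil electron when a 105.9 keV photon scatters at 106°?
0.2091 (or 20.91%)

Calculate initial and final photon energies:

Initial: E₀ = 105.9 keV → λ₀ = 11.7077 pm
Compton shift: Δλ = 3.0951 pm
Final wavelength: λ' = 14.8028 pm
Final energy: E' = 83.7575 keV

Fractional energy loss:
(E₀ - E')/E₀ = (105.9000 - 83.7575)/105.9000
= 22.1425/105.9000
= 0.2091
= 20.91%

(Intermediate values are shown rounded; full precision is carried through to the final answer.)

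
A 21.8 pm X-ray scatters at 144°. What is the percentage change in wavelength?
20.1341%

Calculate the Compton shift:
Δλ = λ_C(1 - cos(144°))
Δλ = 2.4263 × (1 - cos(144°))
Δλ = 2.4263 × 1.8090
Δλ = 4.3892 pm

Percentage change:
(Δλ/λ₀) × 100 = (4.3892/21.8) × 100
= 20.1341%

(Intermediate values are shown rounded; full precision is carried through to the final answer.)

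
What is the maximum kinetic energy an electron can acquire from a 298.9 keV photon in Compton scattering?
161.1495 keV

Maximum energy transfer occurs at θ = 180° (backscattering).

Initial photon: E₀ = 298.9 keV → λ₀ = 4.1480 pm

Maximum Compton shift (at 180°):
Δλ_max = 2λ_C = 2 × 2.4263 = 4.8526 pm

Final wavelength:
λ' = 4.1480 + 4.8526 = 9.0006 pm

Minimum photon energy (maximum energy to electron):
E'_min = hc/λ' = 137.7505 keV

Maximum electron kinetic energy:
K_max = E₀ - E'_min = 298.9000 - 137.7505 = 161.1495 keV

(Intermediate values are shown rounded; full precision is carried through to the final answer.)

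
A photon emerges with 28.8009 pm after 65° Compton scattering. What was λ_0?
27.4000 pm

From λ' = λ + Δλ, we have λ = λ' - Δλ

First calculate the Compton shift:
Δλ = λ_C(1 - cos θ)
Δλ = 2.4263 × (1 - cos(65°))
Δλ = 2.4263 × 0.5774
Δλ = 1.4009 pm

Initial wavelength:
λ = λ' - Δλ
λ = 28.8009 - 1.4009
λ = 27.4000 pm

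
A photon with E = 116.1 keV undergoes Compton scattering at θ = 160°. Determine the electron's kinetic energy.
35.5143 keV

By energy conservation: K_e = E_initial - E_final

First find the scattered photon energy:
Initial wavelength: λ = hc/E = 10.6791 pm
Compton shift: Δλ = λ_C(1 - cos(160°)) = 4.7063 pm
Final wavelength: λ' = 10.6791 + 4.7063 = 15.3854 pm
Final photon energy: E' = hc/λ' = 80.5857 keV

Electron kinetic energy:
K_e = E - E' = 116.1000 - 80.5857 = 35.5143 keV

(Intermediate values are shown rounded; full precision is carried through to the final answer.)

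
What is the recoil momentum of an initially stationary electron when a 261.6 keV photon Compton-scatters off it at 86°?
1.6330e-22 kg·m/s

The electron is initially at rest, so by conservation of momentum:
p⃗_e = p⃗₀ − p⃗'  (incident photon momentum minus scattered photon momentum)

Photon momentum magnitudes (p = h/λ = E/c):
λ₀ = hc/E₀ = 4.7395 pm → p₀ = h/λ₀ = 1.3981e-22 kg·m/s
Δλ = λ_C(1 − cos 86°) = 2.2571 pm
λ' = 6.9965 pm → p' = h/λ' = 9.4705e-23 kg·m/s

The scattered photon makes angle θ = 86° with the incident direction, so by the law of cosines:
|p⃗_e|² = p₀² + p'² − 2p₀p'cos θ
|p⃗_e|² = (1.3981e-22)² + (9.4705e-23)² − 2·1.3981e-22·9.4705e-23·cos(86°)
|p⃗_e| = 1.6330e-22 kg·m/s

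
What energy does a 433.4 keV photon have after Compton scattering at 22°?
408.1908 keV

First convert energy to wavelength:
λ = hc/E, with hc ≈ 1239.842 keV·pm (i.e. 1239.842 eV·nm)

For E = 433.4 keV = 433400 eV:
λ = 1239.842 keV·pm / 433.4 keV
λ = 2.8607 pm

Calculate the Compton shift:
Δλ = λ_C(1 - cos(22°)) = 2.4263 × 0.0728
Δλ = 0.1767 pm

Final wavelength:
λ' = 2.8607 + 0.1767 = 3.0374 pm

Final energy:
E' = hc/λ' = 1239.842 / 3.0374 = 408.1908 keV

(Intermediate values are shown rounded; full precision is carried through to the final answer.)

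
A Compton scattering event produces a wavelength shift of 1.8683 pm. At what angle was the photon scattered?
76.70°

From the Compton formula Δλ = λ_C(1 - cos θ), we can solve for θ:

cos θ = 1 - Δλ/λ_C

Given:
- Δλ = 1.8683 pm
- λ_C = h/(m_e·c) ≈ 2.42631024 pm

cos θ = 1 - 1.8683/2.42631024
cos θ = 1 - 0.770017
cos θ = 0.229983

θ = arccos(0.229983)
θ = 76.70°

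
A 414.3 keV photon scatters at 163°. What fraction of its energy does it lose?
0.6133 (or 61.33%)

Calculate initial and final photon energies:

Initial: E₀ = 414.3 keV → λ₀ = 2.9926 pm
Compton shift: Δλ = 4.7466 pm
Final wavelength: λ' = 7.7392 pm
Final energy: E' = 160.2024 keV

Fractional energy loss:
(E₀ - E')/E₀ = (414.3000 - 160.2024)/414.3000
= 254.0976/414.3000
= 0.6133
= 61.33%

(Intermediate values are shown rounded; full precision is carried through to the final answer.)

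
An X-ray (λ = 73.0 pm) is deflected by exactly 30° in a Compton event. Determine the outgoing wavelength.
73.3251 pm

Using the Compton formula: λ' = λ + λ_C(1 − cos θ)

For θ = 30°, cos θ = √3/2 (exact) ≈ 0.8660, so:
1 − cos 30° = 1 − (√3/2) ≈ 0.1340

Δλ = λ_C × 0.1340 = 2.4263 × 0.1340 = 0.3251 pm

λ' = 73.0 + 0.3251 = 73.3251 pm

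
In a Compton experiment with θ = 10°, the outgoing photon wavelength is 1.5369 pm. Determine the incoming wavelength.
1.5000 pm

From λ' = λ + Δλ, we have λ = λ' - Δλ

First calculate the Compton shift:
Δλ = λ_C(1 - cos θ)
Δλ = 2.4263 × (1 - cos(10°))
Δλ = 2.4263 × 0.0152
Δλ = 0.0369 pm

Initial wavelength:
λ = λ' - Δλ
λ = 1.5369 - 0.0369
λ = 1.5000 pm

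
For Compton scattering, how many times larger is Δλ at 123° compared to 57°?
123° produces the larger shift by a factor of 3.392

Calculate both shifts using Δλ = λ_C(1 - cos θ):

For θ₁ = 57°:
Δλ₁ = 2.4263 × (1 - cos(57°))
Δλ₁ = 2.4263 × 0.4554
Δλ₁ = 1.1048 pm

For θ₂ = 123°:
Δλ₂ = 2.4263 × (1 - cos(123°))
Δλ₂ = 2.4263 × 1.5446
Δλ₂ = 3.7478 pm

The 123° angle produces the larger shift.
Ratio: 3.7478/1.1048 = 3.392

(Intermediate values are shown rounded; full precision is carried through to the final answer.)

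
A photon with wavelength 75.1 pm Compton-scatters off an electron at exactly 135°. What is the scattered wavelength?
79.2420 pm

Using the Compton formula: λ' = λ + λ_C(1 − cos θ)

For θ = 135°, cos θ = -√2/2 (exact) ≈ -0.7071, so:
1 − cos 135° = 1 − (-√2/2) ≈ 1.7071

Δλ = λ_C × 1.7071 = 2.4263 × 1.7071 = 4.1420 pm

λ' = 75.1 + 4.1420 = 79.2420 pm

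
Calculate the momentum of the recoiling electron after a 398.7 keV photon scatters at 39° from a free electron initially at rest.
1.3504e-22 kg·m/s

The electron is initially at rest, so by conservation of momentum:
p⃗_e = p⃗₀ − p⃗'  (incident photon momentum minus scattered photon momentum)

Photon momentum magnitudes (p = h/λ = E/c):
λ₀ = hc/E₀ = 3.1097 pm → p₀ = h/λ₀ = 2.1308e-22 kg·m/s
Δλ = λ_C(1 − cos 39°) = 0.5407 pm
λ' = 3.6504 pm → p' = h/λ' = 1.8152e-22 kg·m/s

The scattered photon makes angle θ = 39° with the incident direction, so by the law of cosines:
|p⃗_e|² = p₀² + p'² − 2p₀p'cos θ
|p⃗_e|² = (2.1308e-22)² + (1.8152e-22)² − 2·2.1308e-22·1.8152e-22·cos(39°)
|p⃗_e| = 1.3504e-22 kg·m/s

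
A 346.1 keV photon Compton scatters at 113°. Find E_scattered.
178.2235 keV

First convert energy to wavelength:
λ = hc/E, with hc ≈ 1239.842 keV·pm (i.e. 1239.842 eV·nm)

For E = 346.1 keV = 346100 eV:
λ = 1239.842 keV·pm / 346.1 keV
λ = 3.5823 pm

Calculate the Compton shift:
Δλ = λ_C(1 - cos(113°)) = 2.4263 × 1.3907
Δλ = 3.3743 pm

Final wavelength:
λ' = 3.5823 + 3.3743 = 6.9567 pm

Final energy:
E' = hc/λ' = 1239.842 / 6.9567 = 178.2235 keV

(Intermediate values are shown rounded; full precision is carried through to the final answer.)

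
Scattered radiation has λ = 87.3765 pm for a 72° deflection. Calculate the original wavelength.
85.7000 pm

From λ' = λ + Δλ, we have λ = λ' - Δλ

First calculate the Compton shift:
Δλ = λ_C(1 - cos θ)
Δλ = 2.4263 × (1 - cos(72°))
Δλ = 2.4263 × 0.6910
Δλ = 1.6765 pm

Initial wavelength:
λ = λ' - Δλ
λ = 87.3765 - 1.6765
λ = 85.7000 pm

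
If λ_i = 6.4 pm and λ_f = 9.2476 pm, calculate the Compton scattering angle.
100.00°

First find the wavelength shift:
Δλ = λ' - λ = 9.2476 - 6.4 = 2.8476 pm

Using Δλ = λ_C(1 - cos θ), with λ_C = h/(m_e·c) ≈ 2.42631024 pm:
cos θ = 1 - Δλ/λ_C
cos θ = 1 - 2.8476/2.42631024
cos θ = -0.173634

θ = arccos(-0.173634)
θ = 100.00°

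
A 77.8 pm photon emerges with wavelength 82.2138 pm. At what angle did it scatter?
145.00°

First find the wavelength shift:
Δλ = λ' - λ = 82.2138 - 77.8 = 4.4138 pm

Using Δλ = λ_C(1 - cos θ), with λ_C = h/(m_e·c) ≈ 2.42631024 pm:
cos θ = 1 - Δλ/λ_C
cos θ = 1 - 4.4138/2.42631024
cos θ = -0.819141

θ = arccos(-0.819141)
θ = 145.00°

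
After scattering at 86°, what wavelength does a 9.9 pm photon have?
12.1571 pm

Using the Compton scattering formula:
λ' = λ + Δλ = λ + λ_C(1 - cos θ)

Given:
- Initial wavelength λ = 9.9 pm
- Scattering angle θ = 86°
- Compton wavelength λ_C ≈ 2.4263 pm

Calculate the shift:
Δλ = 2.4263 × (1 - cos(86°))
Δλ = 2.4263 × 0.9302
Δλ = 2.2571 pm

Final wavelength:
λ' = 9.9 + 2.2571 = 12.1571 pm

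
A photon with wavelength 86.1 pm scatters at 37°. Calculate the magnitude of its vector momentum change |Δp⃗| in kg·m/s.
4.8702e-24 kg·m/s

Photon momentum magnitude is p = h/λ.

Initial momentum:
p₀ = h/λ = 6.6261e-34/8.6100e-11 = 7.6958e-24 kg·m/s

After scattering:
λ' = λ + Δλ = 86.1 + 0.4886 = 86.5886 pm
p' = h/λ' = 6.6261e-34/8.6589e-11 = 7.6524e-24 kg·m/s

Momentum is a vector; the scattered photon's direction makes angle θ = 37° with the incident direction. The magnitude of the vector change Δp⃗ = p⃗₀ − p⃗' is found from the law of cosines:
|Δp⃗|² = p₀² + p'² − 2p₀p'cos θ
|Δp⃗|² = (7.6958e-24)² + (7.6524e-24)² − 2·7.6958e-24·7.6524e-24·cos(37°)
|Δp⃗| = 4.8702e-24 kg·m/s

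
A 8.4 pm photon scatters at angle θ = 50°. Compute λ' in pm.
9.2667 pm

Using the Compton scattering formula:
λ' = λ + Δλ = λ + λ_C(1 - cos θ)

Given:
- Initial wavelength λ = 8.4 pm
- Scattering angle θ = 50°
- Compton wavelength λ_C ≈ 2.4263 pm

Calculate the shift:
Δλ = 2.4263 × (1 - cos(50°))
Δλ = 2.4263 × 0.3572
Δλ = 0.8667 pm

Final wavelength:
λ' = 8.4 + 0.8667 = 9.2667 pm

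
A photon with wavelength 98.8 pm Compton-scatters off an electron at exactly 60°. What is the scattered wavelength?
100.0132 pm

Using the Compton formula: λ' = λ + λ_C(1 − cos θ)

For θ = 60°, cos θ = 1/2 (exact) = 0.5000, so:
1 − cos 60° = 1 − (1/2) = 0.5000

Δλ = λ_C × 0.5000 = 2.4263 × 0.5000 = 1.2132 pm

λ' = 98.8 + 1.2132 = 100.0132 pm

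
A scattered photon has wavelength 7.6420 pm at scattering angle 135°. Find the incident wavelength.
3.5000 pm

From λ' = λ + Δλ, we have λ = λ' - Δλ

First calculate the Compton shift:
Δλ = λ_C(1 - cos θ)
Δλ = 2.4263 × (1 - cos(135°))
Δλ = 2.4263 × 1.7071
Δλ = 4.1420 pm

Initial wavelength:
λ = λ' - Δλ
λ = 7.6420 - 4.1420
λ = 3.5000 pm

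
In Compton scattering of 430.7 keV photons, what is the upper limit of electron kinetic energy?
270.3332 keV

Maximum energy transfer occurs at θ = 180° (backscattering).

Initial photon: E₀ = 430.7 keV → λ₀ = 2.8787 pm

Maximum Compton shift (at 180°):
Δλ_max = 2λ_C = 2 × 2.4263 = 4.8526 pm

Final wavelength:
λ' = 2.8787 + 4.8526 = 7.7313 pm

Minimum photon energy (maximum energy to electron):
E'_min = hc/λ' = 160.3668 keV

Maximum electron kinetic energy:
K_max = E₀ - E'_min = 430.7000 - 160.3668 = 270.3332 keV

(Intermediate values are shown rounded; full precision is carried through to the final answer.)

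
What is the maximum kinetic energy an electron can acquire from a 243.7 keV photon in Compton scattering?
118.9699 keV

Maximum energy transfer occurs at θ = 180° (backscattering).

Initial photon: E₀ = 243.7 keV → λ₀ = 5.0876 pm

Maximum Compton shift (at 180°):
Δλ_max = 2λ_C = 2 × 2.4263 = 4.8526 pm

Final wavelength:
λ' = 5.0876 + 4.8526 = 9.9402 pm

Minimum photon energy (maximum energy to electron):
E'_min = hc/λ' = 124.7301 keV

Maximum electron kinetic energy:
K_max = E₀ - E'_min = 243.7000 - 124.7301 = 118.9699 keV

(Intermediate values are shown rounded; full precision is carried through to the final answer.)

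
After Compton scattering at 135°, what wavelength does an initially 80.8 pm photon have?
84.9420 pm

Using the Compton formula: λ' = λ + λ_C(1 − cos θ)

For θ = 135°, cos θ = -√2/2 (exact) ≈ -0.7071, so:
1 − cos 135° = 1 − (-√2/2) ≈ 1.7071

Δλ = λ_C × 1.7071 = 2.4263 × 1.7071 = 4.1420 pm

λ' = 80.8 + 4.1420 = 84.9420 pm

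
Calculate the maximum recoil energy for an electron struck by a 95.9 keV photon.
26.1720 keV

Maximum energy transfer occurs at θ = 180° (backscattering).

Initial photon: E₀ = 95.9 keV → λ₀ = 12.9285 pm

Maximum Compton shift (at 180°):
Δλ_max = 2λ_C = 2 × 2.4263 = 4.8526 pm

Final wavelength:
λ' = 12.9285 + 4.8526 = 17.7811 pm

Minimum photon energy (maximum energy to electron):
E'_min = hc/λ' = 69.7280 keV

Maximum electron kinetic energy:
K_max = E₀ - E'_min = 95.9000 - 69.7280 = 26.1720 keV

(Intermediate values are shown rounded; full precision is carried through to the final answer.)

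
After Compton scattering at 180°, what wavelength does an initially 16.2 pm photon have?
21.0526 pm

Using the Compton formula: λ' = λ + λ_C(1 − cos θ)

For θ = 180°, cos θ = -1 (exact) = -1.0000, so:
1 − cos 180° = 1 − (-1) = 2.0000

Δλ = λ_C × 2.0000 = 2.4263 × 2.0000 = 4.8526 pm

λ' = 16.2 + 4.8526 = 21.0526 pm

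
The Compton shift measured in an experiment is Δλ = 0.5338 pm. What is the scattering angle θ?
38.74°

From the Compton formula Δλ = λ_C(1 - cos θ), we can solve for θ:

cos θ = 1 - Δλ/λ_C

Given:
- Δλ = 0.5338 pm
- λ_C = h/(m_e·c) ≈ 2.42631024 pm

cos θ = 1 - 0.5338/2.42631024
cos θ = 1 - 0.220005
cos θ = 0.779995

θ = arccos(0.779995)
θ = 38.74°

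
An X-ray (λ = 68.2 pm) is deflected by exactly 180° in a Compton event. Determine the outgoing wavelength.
73.0526 pm

Using the Compton formula: λ' = λ + λ_C(1 − cos θ)

For θ = 180°, cos θ = -1 (exact) = -1.0000, so:
1 − cos 180° = 1 − (-1) = 2.0000

Δλ = λ_C × 2.0000 = 2.4263 × 2.0000 = 4.8526 pm

λ' = 68.2 + 4.8526 = 73.0526 pm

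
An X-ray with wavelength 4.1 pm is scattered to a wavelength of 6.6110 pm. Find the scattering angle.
92.00°

First find the wavelength shift:
Δλ = λ' - λ = 6.6110 - 4.1 = 2.5110 pm

Using Δλ = λ_C(1 - cos θ), with λ_C = h/(m_e·c) ≈ 2.42631024 pm:
cos θ = 1 - Δλ/λ_C
cos θ = 1 - 2.5110/2.42631024
cos θ = -0.034905

θ = arccos(-0.034905)
θ = 92.00°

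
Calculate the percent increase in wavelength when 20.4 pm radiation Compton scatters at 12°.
0.2599%

Calculate the Compton shift:
Δλ = λ_C(1 - cos(12°))
Δλ = 2.4263 × (1 - cos(12°))
Δλ = 2.4263 × 0.0219
Δλ = 0.0530 pm

Percentage change:
(Δλ/λ₀) × 100 = (0.0530/20.4) × 100
= 0.2599%

(Intermediate values are shown rounded; full precision is carried through to the final answer.)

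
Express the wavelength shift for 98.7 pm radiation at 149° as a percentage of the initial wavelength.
4.5654%

Calculate the Compton shift:
Δλ = λ_C(1 - cos(149°))
Δλ = 2.4263 × (1 - cos(149°))
Δλ = 2.4263 × 1.8572
Δλ = 4.5061 pm

Percentage change:
(Δλ/λ₀) × 100 = (4.5061/98.7) × 100
= 4.5654%

(Intermediate values are shown rounded; full precision is carried through to the final answer.)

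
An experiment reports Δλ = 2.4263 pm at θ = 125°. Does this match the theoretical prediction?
No, inconsistent

Calculate the expected shift for θ = 125°:

Δλ_expected = λ_C(1 - cos(125°))
Δλ_expected = 2.4263 × (1 - cos(125°))
Δλ_expected = 2.4263 × 1.5736
Δλ_expected = 3.8180 pm

Given shift: 2.4263 pm
Expected shift: 3.8180 pm
Difference: 1.3917 pm

The values do not match. The given shift corresponds to θ ≈ 90.0°, not 125°.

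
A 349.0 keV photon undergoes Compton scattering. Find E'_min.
147.5093 keV (at θ = 180°)

The scattered photon has minimum energy when its wavelength is maximum, i.e., when the Compton shift Δλ = λ_C(1 − cos θ) is maximum. This occurs at θ = 180° (backscattering), giving Δλ_max = 2λ_C = 4.8526 pm.

Initial wavelength: λ₀ = hc/E₀ = 3.5526 pm
Maximum final wavelength: λ'_max = λ₀ + 2λ_C = 3.5526 + 4.8526 = 8.4052 pm
Minimum final energy: E'_min = hc/λ'_max = 147.5093 keV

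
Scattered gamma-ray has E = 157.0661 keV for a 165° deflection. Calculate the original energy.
396.9002 keV

Convert final energy to wavelength (hc ≈ 1239.842 keV·pm):
λ' = hc/E' = 1239.842 / 157.0661 = 7.8938 pm

Calculate the Compton shift:
Δλ = λ_C(1 - cos(165°))
Δλ = 2.4263 × (1 - cos(165°))
Δλ = 4.7699 pm

Initial wavelength:
λ = λ' - Δλ = 7.8938 - 4.7699 = 3.1238 pm

Initial energy:
E = hc/λ = 1239.842 / 3.1238 = 396.9002 keV

(Intermediate values are shown rounded; full precision is carried through to the final answer.)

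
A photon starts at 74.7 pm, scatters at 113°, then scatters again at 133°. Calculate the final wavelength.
82.1554 pm

Apply Compton shift twice:

First scattering at θ₁ = 113°:
Δλ₁ = λ_C(1 - cos(113°))
Δλ₁ = 2.4263 × 1.3907
Δλ₁ = 3.3743 pm

After first scattering:
λ₁ = 74.7 + 3.3743 = 78.0743 pm

Second scattering at θ₂ = 133°:
Δλ₂ = λ_C(1 - cos(133°))
Δλ₂ = 2.4263 × 1.6820
Δλ₂ = 4.0810 pm

Final wavelength:
λ₂ = 78.0743 + 4.0810 = 82.1554 pm

Total shift: Δλ_total = 3.3743 + 4.0810 = 7.4554 pm

(Intermediate values are shown rounded; full precision is carried through to the final answer.)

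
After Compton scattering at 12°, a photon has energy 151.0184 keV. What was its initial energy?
152.0000 keV

Convert final energy to wavelength (hc ≈ 1239.842 keV·pm):
λ' = hc/E' = 1239.842 / 151.0184 = 8.2099 pm

Calculate the Compton shift:
Δλ = λ_C(1 - cos(12°))
Δλ = 2.4263 × (1 - cos(12°))
Δλ = 0.0530 pm

Initial wavelength:
λ = λ' - Δλ = 8.2099 - 0.0530 = 8.1569 pm

Initial energy:
E = hc/λ = 1239.842 / 8.1569 = 152.0000 keV

(Intermediate values are shown rounded; full precision is carried through to the final answer.)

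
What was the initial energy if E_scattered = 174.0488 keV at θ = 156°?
499.8001 keV

Convert final energy to wavelength (hc ≈ 1239.842 keV·pm):
λ' = hc/E' = 1239.842 / 174.0488 = 7.1235 pm

Calculate the Compton shift:
Δλ = λ_C(1 - cos(156°))
Δλ = 2.4263 × (1 - cos(156°))
Δλ = 4.6429 pm

Initial wavelength:
λ = λ' - Δλ = 7.1235 - 4.6429 = 2.4807 pm

Initial energy:
E = hc/λ = 1239.842 / 2.4807 = 499.8001 keV

(Intermediate values are shown rounded; full precision is carried through to the final answer.)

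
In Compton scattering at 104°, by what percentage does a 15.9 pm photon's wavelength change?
18.9515%

Calculate the Compton shift:
Δλ = λ_C(1 - cos(104°))
Δλ = 2.4263 × (1 - cos(104°))
Δλ = 2.4263 × 1.2419
Δλ = 3.0133 pm

Percentage change:
(Δλ/λ₀) × 100 = (3.0133/15.9) × 100
= 18.9515%

(Intermediate values are shown rounded; full precision is carried through to the final answer.)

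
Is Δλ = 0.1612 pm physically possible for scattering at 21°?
Yes, consistent

Calculate the expected shift for θ = 21°:

Δλ_expected = λ_C(1 - cos(21°))
Δλ_expected = 2.4263 × (1 - cos(21°))
Δλ_expected = 2.4263 × 0.0664
Δλ_expected = 0.1612 pm

Given shift: 0.1612 pm
Expected shift: 0.1612 pm
Difference: 0.0000 pm

The values match. This is consistent with Compton scattering at the stated angle.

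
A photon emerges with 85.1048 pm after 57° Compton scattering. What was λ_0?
84.0000 pm

From λ' = λ + Δλ, we have λ = λ' - Δλ

First calculate the Compton shift:
Δλ = λ_C(1 - cos θ)
Δλ = 2.4263 × (1 - cos(57°))
Δλ = 2.4263 × 0.4554
Δλ = 1.1048 pm

Initial wavelength:
λ = λ' - Δλ
λ = 85.1048 - 1.1048
λ = 84.0000 pm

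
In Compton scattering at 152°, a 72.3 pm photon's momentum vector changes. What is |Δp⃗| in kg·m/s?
1.7257e-23 kg·m/s

Photon momentum magnitude is p = h/λ.

Initial momentum:
p₀ = h/λ = 6.6261e-34/7.2300e-11 = 9.1647e-24 kg·m/s

After scattering:
λ' = λ + Δλ = 72.3 + 4.5686 = 76.8686 pm
p' = h/λ' = 6.6261e-34/7.6869e-11 = 8.6200e-24 kg·m/s

Momentum is a vector; the scattered photon's direction makes angle θ = 152° with the incident direction. The magnitude of the vector change Δp⃗ = p⃗₀ − p⃗' is found from the law of cosines:
|Δp⃗|² = p₀² + p'² − 2p₀p'cos θ
|Δp⃗|² = (9.1647e-24)² + (8.6200e-24)² − 2·9.1647e-24·8.6200e-24·cos(152°)
|Δp⃗| = 1.7257e-23 kg·m/s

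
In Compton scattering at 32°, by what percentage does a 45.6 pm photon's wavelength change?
0.8085%

Calculate the Compton shift:
Δλ = λ_C(1 - cos(32°))
Δλ = 2.4263 × (1 - cos(32°))
Δλ = 2.4263 × 0.1520
Δλ = 0.3687 pm

Percentage change:
(Δλ/λ₀) × 100 = (0.3687/45.6) × 100
= 0.8085%

(Intermediate values are shown rounded; full precision is carried through to the final answer.)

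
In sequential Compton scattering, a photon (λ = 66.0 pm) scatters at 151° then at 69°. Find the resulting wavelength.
72.1052 pm

Apply Compton shift twice:

First scattering at θ₁ = 151°:
Δλ₁ = λ_C(1 - cos(151°))
Δλ₁ = 2.4263 × 1.8746
Δλ₁ = 4.5484 pm

After first scattering:
λ₁ = 66.0 + 4.5484 = 70.5484 pm

Second scattering at θ₂ = 69°:
Δλ₂ = λ_C(1 - cos(69°))
Δλ₂ = 2.4263 × 0.6416
Δλ₂ = 1.5568 pm

Final wavelength:
λ₂ = 70.5484 + 1.5568 = 72.1052 pm

Total shift: Δλ_total = 4.5484 + 1.5568 = 6.1052 pm

(Intermediate values are shown rounded; full precision is carried through to the final answer.)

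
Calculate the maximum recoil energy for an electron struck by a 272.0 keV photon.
140.2542 keV

Maximum energy transfer occurs at θ = 180° (backscattering).

Initial photon: E₀ = 272.0 keV → λ₀ = 4.5582 pm

Maximum Compton shift (at 180°):
Δλ_max = 2λ_C = 2 × 2.4263 = 4.8526 pm

Final wavelength:
λ' = 4.5582 + 4.8526 = 9.4109 pm

Minimum photon energy (maximum energy to electron):
E'_min = hc/λ' = 131.7458 keV

Maximum electron kinetic energy:
K_max = E₀ - E'_min = 272.0000 - 131.7458 = 140.2542 keV

(Intermediate values are shown rounded; full precision is carried through to the final answer.)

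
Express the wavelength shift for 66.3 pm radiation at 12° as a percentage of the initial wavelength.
0.0800%

Calculate the Compton shift:
Δλ = λ_C(1 - cos(12°))
Δλ = 2.4263 × (1 - cos(12°))
Δλ = 2.4263 × 0.0219
Δλ = 0.0530 pm

Percentage change:
(Δλ/λ₀) × 100 = (0.0530/66.3) × 100
= 0.0800%

(Intermediate values are shown rounded; full precision is carried through to the final answer.)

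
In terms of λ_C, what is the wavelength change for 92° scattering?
1.0349 λ_C

The Compton shift formula is:
Δλ = λ_C(1 - cos θ)

Dividing both sides by λ_C:
Δλ/λ_C = 1 - cos θ

For θ = 92°:
Δλ/λ_C = 1 - cos(92°)
Δλ/λ_C = 1 - -0.0349
Δλ/λ_C = 1.0349

This means the shift is 1.0349 × λ_C = 2.5110 pm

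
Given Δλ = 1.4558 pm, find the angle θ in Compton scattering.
66.42°

From the Compton formula Δλ = λ_C(1 - cos θ), we can solve for θ:

cos θ = 1 - Δλ/λ_C

Given:
- Δλ = 1.4558 pm
- λ_C = h/(m_e·c) ≈ 2.42631024 pm

cos θ = 1 - 1.4558/2.42631024
cos θ = 1 - 0.600006
cos θ = 0.399994

θ = arccos(0.399994)
θ = 66.42°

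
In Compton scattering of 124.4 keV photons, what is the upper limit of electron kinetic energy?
40.7354 keV

Maximum energy transfer occurs at θ = 180° (backscattering).

Initial photon: E₀ = 124.4 keV → λ₀ = 9.9666 pm

Maximum Compton shift (at 180°):
Δλ_max = 2λ_C = 2 × 2.4263 = 4.8526 pm

Final wavelength:
λ' = 9.9666 + 4.8526 = 14.8192 pm

Minimum photon energy (maximum energy to electron):
E'_min = hc/λ' = 83.6646 keV

Maximum electron kinetic energy:
K_max = E₀ - E'_min = 124.4000 - 83.6646 = 40.7354 keV

(Intermediate values are shown rounded; full precision is carried through to the final answer.)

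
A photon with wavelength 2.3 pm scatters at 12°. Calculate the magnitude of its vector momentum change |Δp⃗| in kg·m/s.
5.9898e-23 kg·m/s

Photon momentum magnitude is p = h/λ.

Initial momentum:
p₀ = h/λ = 6.6261e-34/2.3000e-12 = 2.8809e-22 kg·m/s

After scattering:
λ' = λ + Δλ = 2.3 + 0.0530 = 2.3530 pm
p' = h/λ' = 6.6261e-34/2.3530e-12 = 2.8160e-22 kg·m/s

Momentum is a vector; the scattered photon's direction makes angle θ = 12° with the incident direction. The magnitude of the vector change Δp⃗ = p⃗₀ − p⃗' is found from the law of cosines:
|Δp⃗|² = p₀² + p'² − 2p₀p'cos θ
|Δp⃗|² = (2.8809e-22)² + (2.8160e-22)² − 2·2.8809e-22·2.8160e-22·cos(12°)
|Δp⃗| = 5.9898e-23 kg·m/s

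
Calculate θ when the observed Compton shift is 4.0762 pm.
132.84°

From the Compton formula Δλ = λ_C(1 - cos θ), we can solve for θ:

cos θ = 1 - Δλ/λ_C

Given:
- Δλ = 4.0762 pm
- λ_C = h/(m_e·c) ≈ 2.42631024 pm

cos θ = 1 - 4.0762/2.42631024
cos θ = 1 - 1.680000
cos θ = -0.680000

θ = arccos(-0.680000)
θ = 132.84°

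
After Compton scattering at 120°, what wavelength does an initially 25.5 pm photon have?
29.1395 pm

Using the Compton formula: λ' = λ + λ_C(1 − cos θ)

For θ = 120°, cos θ = -1/2 (exact) = -0.5000, so:
1 − cos 120° = 1 − (-1/2) = 1.5000

Δλ = λ_C × 1.5000 = 2.4263 × 1.5000 = 3.6395 pm

λ' = 25.5 + 3.6395 = 29.1395 pm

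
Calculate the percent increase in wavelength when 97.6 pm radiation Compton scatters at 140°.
4.3903%

Calculate the Compton shift:
Δλ = λ_C(1 - cos(140°))
Δλ = 2.4263 × (1 - cos(140°))
Δλ = 2.4263 × 1.7660
Δλ = 4.2850 pm

Percentage change:
(Δλ/λ₀) × 100 = (4.2850/97.6) × 100
= 4.3903%

(Intermediate values are shown rounded; full precision is carried through to the final answer.)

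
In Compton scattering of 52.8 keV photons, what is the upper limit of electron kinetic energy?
9.0426 keV

Maximum energy transfer occurs at θ = 180° (backscattering).

Initial photon: E₀ = 52.8 keV → λ₀ = 23.4819 pm

Maximum Compton shift (at 180°):
Δλ_max = 2λ_C = 2 × 2.4263 = 4.8526 pm

Final wavelength:
λ' = 23.4819 + 4.8526 = 28.3345 pm

Minimum photon energy (maximum energy to electron):
E'_min = hc/λ' = 43.7574 keV

Maximum electron kinetic energy:
K_max = E₀ - E'_min = 52.8000 - 43.7574 = 9.0426 keV

(Intermediate values are shown rounded; full precision is carried through to the final answer.)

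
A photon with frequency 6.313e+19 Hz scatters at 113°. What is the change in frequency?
2.622e+19 Hz (decrease)

Convert frequency to wavelength (c = 299792458 m/s):
λ₀ = c/f₀ = 299792458/6.313e+19 = 4.7488113e-12 m = 4.7488 pm

Calculate Compton shift:
Δλ = λ_C(1 - cos(113°)) = 3.3743 pm

Final wavelength:
λ' = λ₀ + Δλ = 4.7488 + 3.3743 = 8.1232 pm

Final frequency:
f' = c/λ' = 299792458/8.1231565e-12 = 3.6905907e+19 Hz

Frequency shift (decrease):
Δf = f₀ - f' = 6.313e+19 - 3.6905907e+19 = 2.622e+19 Hz

(Intermediate values are shown rounded; full precision is carried through to the final answer.)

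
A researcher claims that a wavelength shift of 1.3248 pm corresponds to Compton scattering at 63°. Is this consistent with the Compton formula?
Yes, consistent

Calculate the expected shift for θ = 63°:

Δλ_expected = λ_C(1 - cos(63°))
Δλ_expected = 2.4263 × (1 - cos(63°))
Δλ_expected = 2.4263 × 0.5460
Δλ_expected = 1.3248 pm

Given shift: 1.3248 pm
Expected shift: 1.3248 pm
Difference: 0.0000 pm

The values match. This is consistent with Compton scattering at the stated angle.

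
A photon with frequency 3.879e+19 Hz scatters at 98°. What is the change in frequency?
1.022e+19 Hz (decrease)

Convert frequency to wavelength (c = 299792458 m/s):
λ₀ = c/f₀ = 299792458/3.879e+19 = 7.7286016e-12 m = 7.7286 pm

Calculate Compton shift:
Δλ = λ_C(1 - cos(98°)) = 2.7640 pm

Final wavelength:
λ' = λ₀ + Δλ = 7.7286 + 2.7640 = 10.4926 pm

Final frequency:
f' = c/λ' = 299792458/1.0492589e-11 = 2.8571829e+19 Hz

Frequency shift (decrease):
Δf = f₀ - f' = 3.879e+19 - 2.8571829e+19 = 1.022e+19 Hz

(Intermediate values are shown rounded; full precision is carried through to the final answer.)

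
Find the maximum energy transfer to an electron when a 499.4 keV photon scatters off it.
330.3756 keV

Maximum energy transfer occurs at θ = 180° (backscattering).

Initial photon: E₀ = 499.4 keV → λ₀ = 2.4827 pm

Maximum Compton shift (at 180°):
Δλ_max = 2λ_C = 2 × 2.4263 = 4.8526 pm

Final wavelength:
λ' = 2.4827 + 4.8526 = 7.3353 pm

Minimum photon energy (maximum energy to electron):
E'_min = hc/λ' = 169.0244 keV

Maximum electron kinetic energy:
K_max = E₀ - E'_min = 499.4000 - 169.0244 = 330.3756 keV

(Intermediate values are shown rounded; full precision is carried through to the final answer.)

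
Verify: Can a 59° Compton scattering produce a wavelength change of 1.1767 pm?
Yes, consistent

Calculate the expected shift for θ = 59°:

Δλ_expected = λ_C(1 - cos(59°))
Δλ_expected = 2.4263 × (1 - cos(59°))
Δλ_expected = 2.4263 × 0.4850
Δλ_expected = 1.1767 pm

Given shift: 1.1767 pm
Expected shift: 1.1767 pm
Difference: 0.0000 pm

The values match. This is consistent with Compton scattering at the stated angle.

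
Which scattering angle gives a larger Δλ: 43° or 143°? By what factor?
143° produces the larger shift by a factor of 6.695

Calculate both shifts using Δλ = λ_C(1 - cos θ):

For θ₁ = 43°:
Δλ₁ = 2.4263 × (1 - cos(43°))
Δλ₁ = 2.4263 × 0.2686
Δλ₁ = 0.6518 pm

For θ₂ = 143°:
Δλ₂ = 2.4263 × (1 - cos(143°))
Δλ₂ = 2.4263 × 1.7986
Δλ₂ = 4.3640 pm

The 143° angle produces the larger shift.
Ratio: 4.3640/0.6518 = 6.695

(Intermediate values are shown rounded; full precision is carried through to the final answer.)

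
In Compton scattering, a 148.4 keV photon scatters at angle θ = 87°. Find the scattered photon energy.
116.3728 keV

First convert energy to wavelength:
λ = hc/E, with hc ≈ 1239.842 keV·pm (i.e. 1239.842 eV·nm)

For E = 148.4 keV = 148400 eV:
λ = 1239.842 keV·pm / 148.4 keV
λ = 8.3547 pm

Calculate the Compton shift:
Δλ = λ_C(1 - cos(87°)) = 2.4263 × 0.9477
Δλ = 2.2993 pm

Final wavelength:
λ' = 8.3547 + 2.2993 = 10.6541 pm

Final energy:
E' = hc/λ' = 1239.842 / 10.6541 = 116.3728 keV

(Intermediate values are shown rounded; full precision is carried through to the final answer.)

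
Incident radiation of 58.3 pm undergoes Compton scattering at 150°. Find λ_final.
62.8276 pm

Using the Compton scattering formula:
λ' = λ + Δλ = λ + λ_C(1 - cos θ)

Given:
- Initial wavelength λ = 58.3 pm
- Scattering angle θ = 150°
- Compton wavelength λ_C ≈ 2.4263 pm

Calculate the shift:
Δλ = 2.4263 × (1 - cos(150°))
Δλ = 2.4263 × 1.8660
Δλ = 4.5276 pm

Final wavelength:
λ' = 58.3 + 4.5276 = 62.8276 pm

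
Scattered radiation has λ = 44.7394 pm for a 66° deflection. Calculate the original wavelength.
43.3000 pm

From λ' = λ + Δλ, we have λ = λ' - Δλ

First calculate the Compton shift:
Δλ = λ_C(1 - cos θ)
Δλ = 2.4263 × (1 - cos(66°))
Δλ = 2.4263 × 0.5933
Δλ = 1.4394 pm

Initial wavelength:
λ = λ' - Δλ
λ = 44.7394 - 1.4394
λ = 43.3000 pm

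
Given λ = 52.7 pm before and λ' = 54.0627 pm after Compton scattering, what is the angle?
64.00°

First find the wavelength shift:
Δλ = λ' - λ = 54.0627 - 52.7 = 1.3627 pm

Using Δλ = λ_C(1 - cos θ), with λ_C = h/(m_e·c) ≈ 2.42631024 pm:
cos θ = 1 - Δλ/λ_C
cos θ = 1 - 1.3627/2.42631024
cos θ = 0.438365

θ = arccos(0.438365)
θ = 64.00°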